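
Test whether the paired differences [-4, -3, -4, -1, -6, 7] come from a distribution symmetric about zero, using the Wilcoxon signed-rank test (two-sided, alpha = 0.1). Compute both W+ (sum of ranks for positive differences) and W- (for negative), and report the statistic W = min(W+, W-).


Step 1: Drop any zero differences (none here) and take |d_i|.
|d| = [4, 3, 4, 1, 6, 7]
Step 2: Midrank |d_i| (ties get averaged ranks).
ranks: |4|->3.5, |3|->2, |4|->3.5, |1|->1, |6|->5, |7|->6
Step 3: Attach original signs; sum ranks with positive sign and with negative sign.
W+ = 6 = 6
W- = 3.5 + 2 + 3.5 + 1 + 5 = 15
(Check: W+ + W- = 21 should equal n(n+1)/2 = 21.)
Step 4: Test statistic W = min(W+, W-) = 6.
Step 5: Ties in |d|, so use the tie-corrected normal approximation.
        E[W] = n(n+1)/4 = 6*7/4 = 10.5.
        Tie groups: |d|=4 (t=2); sum(t^3 - t) = 6.
        Var[W] = n(n+1)(2n+1)/24 - sum(t^3-t)/48 = 546/24 - 6/48 = 22.625.
        z = (W - E[W]) / sqrt(Var[W]) = (6 - 10.5) / 4.7566 = -0.9461.
        Two-sided p = 2*Phi(z) = 0.344118.
Step 6: alpha = 0.1. fail to reject H0.

W+ = 6, W- = 15, W = min = 6, p = 0.344118, fail to reject H0.


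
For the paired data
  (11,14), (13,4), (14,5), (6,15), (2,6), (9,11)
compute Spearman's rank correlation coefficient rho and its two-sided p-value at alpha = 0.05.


Step 1: Rank x and y separately (midranks; no ties here).
rank(x): 11->4, 13->5, 14->6, 6->2, 2->1, 9->3
rank(y): 14->5, 4->1, 5->2, 15->6, 6->3, 11->4
Step 2: d_i = R_x(i) - R_y(i); compute d_i^2.
  (4-5)^2=1, (5-1)^2=16, (6-2)^2=16, (2-6)^2=16, (1-3)^2=4, (3-4)^2=1
sum(d^2) = 54.
Step 3: rho = 1 - 6*54 / (6*(6^2 - 1)) = 1 - 324/210 = -0.542857.
Step 4: Under H0, t = rho * sqrt((n-2)/(1-rho^2)) = -1.2928 ~ t(4).
Step 5: Two-sided p-value from the t-distribution with 4 df = 0.265703.
Step 6: alpha = 0.05. fail to reject H0.

rho = -0.5429, p = 0.265703, fail to reject H0 at alpha = 0.05.


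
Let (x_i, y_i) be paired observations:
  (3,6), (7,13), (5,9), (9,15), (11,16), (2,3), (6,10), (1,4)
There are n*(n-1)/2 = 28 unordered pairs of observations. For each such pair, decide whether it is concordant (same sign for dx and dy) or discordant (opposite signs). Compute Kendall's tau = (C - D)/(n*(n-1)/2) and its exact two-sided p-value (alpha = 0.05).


Step 1: Enumerate the 28 unordered pairs (i,j) with i<j and classify each by sign(x_j-x_i) * sign(y_j-y_i).
  (1,2):dx=+4,dy=+7->C; (1,3):dx=+2,dy=+3->C; (1,4):dx=+6,dy=+9->C; (1,5):dx=+8,dy=+10->C
  (1,6):dx=-1,dy=-3->C; (1,7):dx=+3,dy=+4->C; (1,8):dx=-2,dy=-2->C; (2,3):dx=-2,dy=-4->C
  (2,4):dx=+2,dy=+2->C; (2,5):dx=+4,dy=+3->C; (2,6):dx=-5,dy=-10->C; (2,7):dx=-1,dy=-3->C
  (2,8):dx=-6,dy=-9->C; (3,4):dx=+4,dy=+6->C; (3,5):dx=+6,dy=+7->C; (3,6):dx=-3,dy=-6->C
  (3,7):dx=+1,dy=+1->C; (3,8):dx=-4,dy=-5->C; (4,5):dx=+2,dy=+1->C; (4,6):dx=-7,dy=-12->C
  (4,7):dx=-3,dy=-5->C; (4,8):dx=-8,dy=-11->C; (5,6):dx=-9,dy=-13->C; (5,7):dx=-5,dy=-6->C
  (5,8):dx=-10,dy=-12->C; (6,7):dx=+4,dy=+7->C; (6,8):dx=-1,dy=+1->D; (7,8):dx=-5,dy=-6->C
Step 2: C = 27, D = 1, total pairs = 28.
Step 3: tau = (C - D)/(n(n-1)/2) = (27 - 1)/28 = 0.928571.
Step 4: Exact two-sided p-value (enumerate n! = 40320 permutations of y under H0): p = 0.000397.
Step 5: alpha = 0.05. reject H0.

tau_b = 0.9286 (C=27, D=1), p = 0.000397, reject H0.


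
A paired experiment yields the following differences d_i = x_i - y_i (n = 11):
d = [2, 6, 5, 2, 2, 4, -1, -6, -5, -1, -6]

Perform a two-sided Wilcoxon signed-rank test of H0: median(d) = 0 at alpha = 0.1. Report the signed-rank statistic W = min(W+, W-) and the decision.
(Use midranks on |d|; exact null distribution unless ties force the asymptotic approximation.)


Step 1: Drop any zero differences (none here) and take |d_i|.
|d| = [2, 6, 5, 2, 2, 4, 1, 6, 5, 1, 6]
Step 2: Midrank |d_i| (ties get averaged ranks).
ranks: |2|->4, |6|->10, |5|->7.5, |2|->4, |2|->4, |4|->6, |1|->1.5, |6|->10, |5|->7.5, |1|->1.5, |6|->10
Step 3: Attach original signs; sum ranks with positive sign and with negative sign.
W+ = 4 + 10 + 7.5 + 4 + 4 + 6 = 35.5
W- = 1.5 + 10 + 7.5 + 1.5 + 10 = 30.5
(Check: W+ + W- = 66 should equal n(n+1)/2 = 66.)
Step 4: Test statistic W = min(W+, W-) = 30.5.
Step 5: Ties in |d|, so use the tie-corrected normal approximation.
        E[W] = n(n+1)/4 = 11*12/4 = 33.
        Tie groups: |d|=1 (t=2), |d|=2 (t=3), |d|=5 (t=2), |d|=6 (t=3); sum(t^3 - t) = 60.
        Var[W] = n(n+1)(2n+1)/24 - sum(t^3-t)/48 = 3036/24 - 60/48 = 125.25.
        z = (W - E[W]) / sqrt(Var[W]) = (30.5 - 33) / 11.1915 = -0.2234.
        Two-sided p = 2*Phi(z) = 0.823237.
Step 6: alpha = 0.1. fail to reject H0.

W+ = 35.5, W- = 30.5, W = min = 30.5, p = 0.823237, fail to reject H0.


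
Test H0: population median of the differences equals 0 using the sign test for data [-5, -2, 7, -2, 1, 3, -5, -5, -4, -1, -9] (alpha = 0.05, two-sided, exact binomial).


Step 1: Discard zero differences. Original n = 11; n_eff = number of nonzero differences = 11.
Nonzero differences (with sign): -5, -2, +7, -2, +1, +3, -5, -5, -4, -1, -9
Step 2: Count signs: positive = 3, negative = 8.
Step 3: Under H0: P(positive) = 0.5, so the number of positives S ~ Bin(11, 0.5).
Step 4: Two-sided exact p-value = sum of Bin(11,0.5) probabilities at or below the observed probability = 0.226562.
Step 5: alpha = 0.05. fail to reject H0.

n_eff = 11, pos = 3, neg = 8, p = 0.226562, fail to reject H0.


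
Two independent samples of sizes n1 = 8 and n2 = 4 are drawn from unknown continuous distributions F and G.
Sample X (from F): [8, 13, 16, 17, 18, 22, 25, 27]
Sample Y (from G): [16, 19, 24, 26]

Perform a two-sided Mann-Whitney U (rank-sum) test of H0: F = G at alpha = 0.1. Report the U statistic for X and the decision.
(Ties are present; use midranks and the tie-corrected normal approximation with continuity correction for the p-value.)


Step 1: Combine and sort all 12 observations; assign midranks.
sorted (value, group): (8,X), (13,X), (16,X), (16,Y), (17,X), (18,X), (19,Y), (22,X), (24,Y), (25,X), (26,Y), (27,X)
ranks: 8->1, 13->2, 16->3.5, 16->3.5, 17->5, 18->6, 19->7, 22->8, 24->9, 25->10, 26->11, 27->12
Step 2: Rank sum for X: R1 = 1 + 2 + 3.5 + 5 + 6 + 8 + 10 + 12 = 47.5.
Step 3: U_X = R1 - n1(n1+1)/2 = 47.5 - 8*9/2 = 47.5 - 36 = 11.5.
       U_Y = n1*n2 - U_X = 32 - 11.5 = 20.5.
Step 4: Ties are present, so use the tie-corrected normal approximation (with continuity correction) for the p-value.
Step 5: p-value = 0.496152; compare to alpha = 0.1. fail to reject H0.

U_X = 11.5, p = 0.496152, fail to reject H0 at alpha = 0.1.


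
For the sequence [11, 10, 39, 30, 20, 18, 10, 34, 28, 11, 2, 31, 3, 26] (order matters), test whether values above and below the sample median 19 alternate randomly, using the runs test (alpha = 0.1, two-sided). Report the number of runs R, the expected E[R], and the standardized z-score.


Step 1: Compute median = 19; label A = above, B = below.
Labels in order: BBAAABBAABBABA  (n_A = 7, n_B = 7)
Step 2: Count runs R = 8.
Step 3: Under H0 (random ordering), E[R] = 2*n_A*n_B/(n_A+n_B) + 1 = 2*7*7/14 + 1 = 8.0000.
        Var[R] = 2*n_A*n_B*(2*n_A*n_B - n_A - n_B) / ((n_A+n_B)^2 * (n_A+n_B-1)) = 8232/2548 = 3.2308.
        SD[R] = 1.7974.
Step 4: R = E[R], so z = 0 with no continuity correction.
Step 5: Two-sided p-value via normal approximation = 2*(1 - Phi(|z|)) = 1.000000.
Step 6: alpha = 0.1. fail to reject H0.

R = 8, z = 0.0000, p = 1.000000, fail to reject H0.


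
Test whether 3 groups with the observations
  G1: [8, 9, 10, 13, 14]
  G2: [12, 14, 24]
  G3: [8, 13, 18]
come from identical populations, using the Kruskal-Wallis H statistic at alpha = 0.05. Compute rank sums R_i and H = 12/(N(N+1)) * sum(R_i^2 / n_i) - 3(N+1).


Step 1: Combine all N = 11 observations and assign midranks.
sorted (value, group, rank): (8,G1,1.5), (8,G3,1.5), (9,G1,3), (10,G1,4), (12,G2,5), (13,G1,6.5), (13,G3,6.5), (14,G1,8.5), (14,G2,8.5), (18,G3,10), (24,G2,11)
Step 2: Sum ranks within each group.
R_1 = 23.5 (n_1 = 5)
R_2 = 24.5 (n_2 = 3)
R_3 = 18 (n_3 = 3)
Step 3: H = 12/(N(N+1)) * sum(R_i^2/n_i) - 3(N+1)
     = 12/(11*12) * (23.5^2/5 + 24.5^2/3 + 18^2/3) - 3*12
     = 0.090909 * 418.533 - 36
     = 2.048485.
Step 4: Ties present; correction factor C = 1 - 18/(11^3 - 11) = 0.986364. Corrected H = 2.048485 / 0.986364 = 2.076805.
Step 5: Under H0, H ~ chi^2(2); p-value = 0.354020.
Step 6: alpha = 0.05. fail to reject H0.

H = 2.0768, df = 2, p = 0.354020, fail to reject H0.


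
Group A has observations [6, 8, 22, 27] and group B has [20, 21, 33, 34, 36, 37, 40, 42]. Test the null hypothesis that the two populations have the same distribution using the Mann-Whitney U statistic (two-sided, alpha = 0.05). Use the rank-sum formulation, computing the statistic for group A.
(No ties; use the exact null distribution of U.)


Step 1: Combine and sort all 12 observations; assign midranks.
sorted (value, group): (6,X), (8,X), (20,Y), (21,Y), (22,X), (27,X), (33,Y), (34,Y), (36,Y), (37,Y), (40,Y), (42,Y)
ranks: 6->1, 8->2, 20->3, 21->4, 22->5, 27->6, 33->7, 34->8, 36->9, 37->10, 40->11, 42->12
Step 2: Rank sum for X: R1 = 1 + 2 + 5 + 6 = 14.
Step 3: U_X = R1 - n1(n1+1)/2 = 14 - 4*5/2 = 14 - 10 = 4.
       U_Y = n1*n2 - U_X = 32 - 4 = 28.
Step 4: No ties, so the exact null distribution of U (based on enumerating the C(12,4) = 495 equally likely rank assignments) gives the two-sided p-value.
Step 5: p-value = 0.048485; compare to alpha = 0.05. reject H0.

U_X = 4, p = 0.048485, reject H0 at alpha = 0.05.


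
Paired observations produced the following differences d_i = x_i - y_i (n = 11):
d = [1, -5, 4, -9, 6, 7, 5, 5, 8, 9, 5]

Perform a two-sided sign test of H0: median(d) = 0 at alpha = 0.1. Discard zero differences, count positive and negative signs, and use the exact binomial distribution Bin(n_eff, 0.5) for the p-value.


Step 1: Discard zero differences. Original n = 11; n_eff = number of nonzero differences = 11.
Nonzero differences (with sign): +1, -5, +4, -9, +6, +7, +5, +5, +8, +9, +5
Step 2: Count signs: positive = 9, negative = 2.
Step 3: Under H0: P(positive) = 0.5, so the number of positives S ~ Bin(11, 0.5).
Step 4: Two-sided exact p-value = sum of Bin(11,0.5) probabilities at or below the observed probability = 0.065430.
Step 5: alpha = 0.1. reject H0.

n_eff = 11, pos = 9, neg = 2, p = 0.065430, reject H0.


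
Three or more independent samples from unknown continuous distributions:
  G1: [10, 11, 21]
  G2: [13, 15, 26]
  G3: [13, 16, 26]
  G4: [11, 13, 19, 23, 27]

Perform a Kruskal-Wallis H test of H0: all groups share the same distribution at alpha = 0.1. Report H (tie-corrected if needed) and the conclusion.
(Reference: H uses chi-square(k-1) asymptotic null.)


Step 1: Combine all N = 14 observations and assign midranks.
sorted (value, group, rank): (10,G1,1), (11,G1,2.5), (11,G4,2.5), (13,G2,5), (13,G3,5), (13,G4,5), (15,G2,7), (16,G3,8), (19,G4,9), (21,G1,10), (23,G4,11), (26,G2,12.5), (26,G3,12.5), (27,G4,14)
Step 2: Sum ranks within each group.
R_1 = 13.5 (n_1 = 3)
R_2 = 24.5 (n_2 = 3)
R_3 = 25.5 (n_3 = 3)
R_4 = 41.5 (n_4 = 5)
Step 3: H = 12/(N(N+1)) * sum(R_i^2/n_i) - 3(N+1)
     = 12/(14*15) * (13.5^2/3 + 24.5^2/3 + 25.5^2/3 + 41.5^2/5) - 3*15
     = 0.057143 * 822.033 - 45
     = 1.973333.
Step 4: Ties present; correction factor C = 1 - 36/(14^3 - 14) = 0.986813. Corrected H = 1.973333 / 0.986813 = 1.999703.
Step 5: Under H0, H ~ chi^2(3); p-value = 0.572468.
Step 6: alpha = 0.1. fail to reject H0.

H = 1.9997, df = 3, p = 0.572468, fail to reject H0.


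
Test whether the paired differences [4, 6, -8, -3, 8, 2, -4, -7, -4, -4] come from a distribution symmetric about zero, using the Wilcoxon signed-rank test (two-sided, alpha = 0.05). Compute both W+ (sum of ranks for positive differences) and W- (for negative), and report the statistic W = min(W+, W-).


Step 1: Drop any zero differences (none here) and take |d_i|.
|d| = [4, 6, 8, 3, 8, 2, 4, 7, 4, 4]
Step 2: Midrank |d_i| (ties get averaged ranks).
ranks: |4|->4.5, |6|->7, |8|->9.5, |3|->2, |8|->9.5, |2|->1, |4|->4.5, |7|->8, |4|->4.5, |4|->4.5
Step 3: Attach original signs; sum ranks with positive sign and with negative sign.
W+ = 4.5 + 7 + 9.5 + 1 = 22
W- = 9.5 + 2 + 4.5 + 8 + 4.5 + 4.5 = 33
(Check: W+ + W- = 55 should equal n(n+1)/2 = 55.)
Step 4: Test statistic W = min(W+, W-) = 22.
Step 5: Ties in |d|, so use the tie-corrected normal approximation.
        E[W] = n(n+1)/4 = 10*11/4 = 27.5.
        Tie groups: |d|=4 (t=4), |d|=8 (t=2); sum(t^3 - t) = 66.
        Var[W] = n(n+1)(2n+1)/24 - sum(t^3-t)/48 = 2310/24 - 66/48 = 94.875.
        z = (W - E[W]) / sqrt(Var[W]) = (22 - 27.5) / 9.7404 = -0.5647.
        Two-sided p = 2*Phi(z) = 0.572305.
Step 6: alpha = 0.05. fail to reject H0.

W+ = 22, W- = 33, W = min = 22, p = 0.572305, fail to reject H0.


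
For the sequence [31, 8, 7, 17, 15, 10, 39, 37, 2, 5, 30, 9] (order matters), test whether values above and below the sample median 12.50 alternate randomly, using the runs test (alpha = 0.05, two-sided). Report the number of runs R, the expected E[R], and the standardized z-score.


Step 1: Compute median = 12.50; label A = above, B = below.
Labels in order: ABBAABAABBAB  (n_A = 6, n_B = 6)
Step 2: Count runs R = 8.
Step 3: Under H0 (random ordering), E[R] = 2*n_A*n_B/(n_A+n_B) + 1 = 2*6*6/12 + 1 = 7.0000.
        Var[R] = 2*n_A*n_B*(2*n_A*n_B - n_A - n_B) / ((n_A+n_B)^2 * (n_A+n_B-1)) = 4320/1584 = 2.7273.
        SD[R] = 1.6514.
Step 4: Continuity-corrected z = (R - 0.5 - E[R]) / SD[R] = (8 - 0.5 - 7.0000) / 1.6514 = 0.3028.
Step 5: Two-sided p-value via normal approximation = 2*(1 - Phi(|z|)) = 0.762069.
Step 6: alpha = 0.05. fail to reject H0.

R = 8, z = 0.3028, p = 0.762069, fail to reject H0.


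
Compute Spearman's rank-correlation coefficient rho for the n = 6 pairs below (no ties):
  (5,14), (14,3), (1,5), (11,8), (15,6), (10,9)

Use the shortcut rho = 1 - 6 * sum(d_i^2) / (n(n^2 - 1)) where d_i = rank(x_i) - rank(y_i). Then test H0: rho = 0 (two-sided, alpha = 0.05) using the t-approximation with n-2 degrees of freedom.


Step 1: Rank x and y separately (midranks; no ties here).
rank(x): 5->2, 14->5, 1->1, 11->4, 15->6, 10->3
rank(y): 14->6, 3->1, 5->2, 8->4, 6->3, 9->5
Step 2: d_i = R_x(i) - R_y(i); compute d_i^2.
  (2-6)^2=16, (5-1)^2=16, (1-2)^2=1, (4-4)^2=0, (6-3)^2=9, (3-5)^2=4
sum(d^2) = 46.
Step 3: rho = 1 - 6*46 / (6*(6^2 - 1)) = 1 - 276/210 = -0.314286.
Step 4: Under H0, t = rho * sqrt((n-2)/(1-rho^2)) = -0.6621 ~ t(4).
Step 5: Two-sided p-value from the t-distribution with 4 df = 0.544093.
Step 6: alpha = 0.05. fail to reject H0.

rho = -0.3143, p = 0.544093, fail to reject H0 at alpha = 0.05.


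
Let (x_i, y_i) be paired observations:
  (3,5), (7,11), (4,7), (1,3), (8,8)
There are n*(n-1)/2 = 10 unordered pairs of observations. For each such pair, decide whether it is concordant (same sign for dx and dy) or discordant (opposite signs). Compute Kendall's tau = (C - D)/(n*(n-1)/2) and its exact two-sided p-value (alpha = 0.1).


Step 1: Enumerate the 10 unordered pairs (i,j) with i<j and classify each by sign(x_j-x_i) * sign(y_j-y_i).
  (1,2):dx=+4,dy=+6->C; (1,3):dx=+1,dy=+2->C; (1,4):dx=-2,dy=-2->C; (1,5):dx=+5,dy=+3->C
  (2,3):dx=-3,dy=-4->C; (2,4):dx=-6,dy=-8->C; (2,5):dx=+1,dy=-3->D; (3,4):dx=-3,dy=-4->C
  (3,5):dx=+4,dy=+1->C; (4,5):dx=+7,dy=+5->C
Step 2: C = 9, D = 1, total pairs = 10.
Step 3: tau = (C - D)/(n(n-1)/2) = (9 - 1)/10 = 0.800000.
Step 4: Exact two-sided p-value (enumerate n! = 120 permutations of y under H0): p = 0.083333.
Step 5: alpha = 0.1. reject H0.

tau_b = 0.8000 (C=9, D=1), p = 0.083333, reject H0.


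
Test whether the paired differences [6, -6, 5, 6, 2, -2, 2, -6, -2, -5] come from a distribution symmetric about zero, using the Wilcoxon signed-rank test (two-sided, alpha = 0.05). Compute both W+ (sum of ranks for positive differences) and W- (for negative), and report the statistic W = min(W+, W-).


Step 1: Drop any zero differences (none here) and take |d_i|.
|d| = [6, 6, 5, 6, 2, 2, 2, 6, 2, 5]
Step 2: Midrank |d_i| (ties get averaged ranks).
ranks: |6|->8.5, |6|->8.5, |5|->5.5, |6|->8.5, |2|->2.5, |2|->2.5, |2|->2.5, |6|->8.5, |2|->2.5, |5|->5.5
Step 3: Attach original signs; sum ranks with positive sign and with negative sign.
W+ = 8.5 + 5.5 + 8.5 + 2.5 + 2.5 = 27.5
W- = 8.5 + 2.5 + 8.5 + 2.5 + 5.5 = 27.5
(Check: W+ + W- = 55 should equal n(n+1)/2 = 55.)
Step 4: Test statistic W = min(W+, W-) = 27.5.
Step 5: Ties in |d|, so use the tie-corrected normal approximation.
        E[W] = n(n+1)/4 = 10*11/4 = 27.5.
        Tie groups: |d|=2 (t=4), |d|=5 (t=2), |d|=6 (t=4); sum(t^3 - t) = 126.
        Var[W] = n(n+1)(2n+1)/24 - sum(t^3-t)/48 = 2310/24 - 126/48 = 93.625.
        z = (W - E[W]) / sqrt(Var[W]) = (27.5 - 27.5) / 9.6760 = 0.0000.
        Two-sided p = 2*Phi(z) = 1.000000.
Step 6: alpha = 0.05. fail to reject H0.

W+ = 27.5, W- = 27.5, W = min = 27.5, p = 1.000000, fail to reject H0.


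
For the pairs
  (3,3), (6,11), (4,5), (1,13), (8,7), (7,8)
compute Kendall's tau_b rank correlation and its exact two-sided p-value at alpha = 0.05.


Step 1: Enumerate the 15 unordered pairs (i,j) with i<j and classify each by sign(x_j-x_i) * sign(y_j-y_i).
  (1,2):dx=+3,dy=+8->C; (1,3):dx=+1,dy=+2->C; (1,4):dx=-2,dy=+10->D; (1,5):dx=+5,dy=+4->C
  (1,6):dx=+4,dy=+5->C; (2,3):dx=-2,dy=-6->C; (2,4):dx=-5,dy=+2->D; (2,5):dx=+2,dy=-4->D
  (2,6):dx=+1,dy=-3->D; (3,4):dx=-3,dy=+8->D; (3,5):dx=+4,dy=+2->C; (3,6):dx=+3,dy=+3->C
  (4,5):dx=+7,dy=-6->D; (4,6):dx=+6,dy=-5->D; (5,6):dx=-1,dy=+1->D
Step 2: C = 7, D = 8, total pairs = 15.
Step 3: tau = (C - D)/(n(n-1)/2) = (7 - 8)/15 = -0.066667.
Step 4: Exact two-sided p-value (enumerate n! = 720 permutations of y under H0): p = 1.000000.
Step 5: alpha = 0.05. fail to reject H0.

tau_b = -0.0667 (C=7, D=8), p = 1.000000, fail to reject H0.


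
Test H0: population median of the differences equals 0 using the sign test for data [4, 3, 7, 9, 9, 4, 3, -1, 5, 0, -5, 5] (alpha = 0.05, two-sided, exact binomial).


Step 1: Discard zero differences. Original n = 12; n_eff = number of nonzero differences = 11.
Nonzero differences (with sign): +4, +3, +7, +9, +9, +4, +3, -1, +5, -5, +5
Step 2: Count signs: positive = 9, negative = 2.
Step 3: Under H0: P(positive) = 0.5, so the number of positives S ~ Bin(11, 0.5).
Step 4: Two-sided exact p-value = sum of Bin(11,0.5) probabilities at or below the observed probability = 0.065430.
Step 5: alpha = 0.05. fail to reject H0.

n_eff = 11, pos = 9, neg = 2, p = 0.065430, fail to reject H0.


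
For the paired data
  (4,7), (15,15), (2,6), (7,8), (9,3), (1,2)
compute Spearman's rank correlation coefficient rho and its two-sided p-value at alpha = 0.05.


Step 1: Rank x and y separately (midranks; no ties here).
rank(x): 4->3, 15->6, 2->2, 7->4, 9->5, 1->1
rank(y): 7->4, 15->6, 6->3, 8->5, 3->2, 2->1
Step 2: d_i = R_x(i) - R_y(i); compute d_i^2.
  (3-4)^2=1, (6-6)^2=0, (2-3)^2=1, (4-5)^2=1, (5-2)^2=9, (1-1)^2=0
sum(d^2) = 12.
Step 3: rho = 1 - 6*12 / (6*(6^2 - 1)) = 1 - 72/210 = 0.657143.
Step 4: Under H0, t = rho * sqrt((n-2)/(1-rho^2)) = 1.7436 ~ t(4).
Step 5: Two-sided p-value from the t-distribution with 4 df = 0.156175.
Step 6: alpha = 0.05. fail to reject H0.

rho = 0.6571, p = 0.156175, fail to reject H0 at alpha = 0.05.


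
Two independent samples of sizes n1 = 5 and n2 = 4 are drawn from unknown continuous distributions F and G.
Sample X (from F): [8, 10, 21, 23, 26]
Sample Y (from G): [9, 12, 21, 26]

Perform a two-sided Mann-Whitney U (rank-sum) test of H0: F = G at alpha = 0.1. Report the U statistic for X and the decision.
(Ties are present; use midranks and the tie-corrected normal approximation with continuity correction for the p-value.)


Step 1: Combine and sort all 9 observations; assign midranks.
sorted (value, group): (8,X), (9,Y), (10,X), (12,Y), (21,X), (21,Y), (23,X), (26,X), (26,Y)
ranks: 8->1, 9->2, 10->3, 12->4, 21->5.5, 21->5.5, 23->7, 26->8.5, 26->8.5
Step 2: Rank sum for X: R1 = 1 + 3 + 5.5 + 7 + 8.5 = 25.
Step 3: U_X = R1 - n1(n1+1)/2 = 25 - 5*6/2 = 25 - 15 = 10.
       U_Y = n1*n2 - U_X = 20 - 10 = 10.
Step 4: Ties are present, so use the tie-corrected normal approximation (with continuity correction) for the p-value.
Step 5: p-value = 1.000000; compare to alpha = 0.1. fail to reject H0.

U_X = 10, p = 1.000000, fail to reject H0 at alpha = 0.1.


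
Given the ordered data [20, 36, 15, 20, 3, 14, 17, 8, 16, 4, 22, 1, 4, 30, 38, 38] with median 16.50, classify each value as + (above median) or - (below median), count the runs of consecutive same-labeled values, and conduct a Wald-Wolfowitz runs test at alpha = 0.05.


Step 1: Compute median = 16.50; label A = above, B = below.
Labels in order: AABABBABBBABBAAA  (n_A = 8, n_B = 8)
Step 2: Count runs R = 9.
Step 3: Under H0 (random ordering), E[R] = 2*n_A*n_B/(n_A+n_B) + 1 = 2*8*8/16 + 1 = 9.0000.
        Var[R] = 2*n_A*n_B*(2*n_A*n_B - n_A - n_B) / ((n_A+n_B)^2 * (n_A+n_B-1)) = 14336/3840 = 3.7333.
        SD[R] = 1.9322.
Step 4: R = E[R], so z = 0 with no continuity correction.
Step 5: Two-sided p-value via normal approximation = 2*(1 - Phi(|z|)) = 1.000000.
Step 6: alpha = 0.05. fail to reject H0.

R = 9, z = 0.0000, p = 1.000000, fail to reject H0.


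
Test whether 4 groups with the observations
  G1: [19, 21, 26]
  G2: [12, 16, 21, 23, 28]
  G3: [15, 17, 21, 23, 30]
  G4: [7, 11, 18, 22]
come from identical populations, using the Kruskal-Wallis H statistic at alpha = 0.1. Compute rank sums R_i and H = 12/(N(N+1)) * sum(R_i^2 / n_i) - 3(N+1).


Step 1: Combine all N = 17 observations and assign midranks.
sorted (value, group, rank): (7,G4,1), (11,G4,2), (12,G2,3), (15,G3,4), (16,G2,5), (17,G3,6), (18,G4,7), (19,G1,8), (21,G1,10), (21,G2,10), (21,G3,10), (22,G4,12), (23,G2,13.5), (23,G3,13.5), (26,G1,15), (28,G2,16), (30,G3,17)
Step 2: Sum ranks within each group.
R_1 = 33 (n_1 = 3)
R_2 = 47.5 (n_2 = 5)
R_3 = 50.5 (n_3 = 5)
R_4 = 22 (n_4 = 4)
Step 3: H = 12/(N(N+1)) * sum(R_i^2/n_i) - 3(N+1)
     = 12/(17*18) * (33^2/3 + 47.5^2/5 + 50.5^2/5 + 22^2/4) - 3*18
     = 0.039216 * 1445.3 - 54
     = 2.678431.
Step 4: Ties present; correction factor C = 1 - 30/(17^3 - 17) = 0.993873. Corrected H = 2.678431 / 0.993873 = 2.694945.
Step 5: Under H0, H ~ chi^2(3); p-value = 0.441087.
Step 6: alpha = 0.1. fail to reject H0.

H = 2.6949, df = 3, p = 0.441087, fail to reject H0.


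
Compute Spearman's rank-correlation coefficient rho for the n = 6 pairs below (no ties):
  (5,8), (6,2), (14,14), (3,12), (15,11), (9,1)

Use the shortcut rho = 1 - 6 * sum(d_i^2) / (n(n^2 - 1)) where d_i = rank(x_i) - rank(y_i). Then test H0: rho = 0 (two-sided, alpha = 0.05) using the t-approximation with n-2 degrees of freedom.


Step 1: Rank x and y separately (midranks; no ties here).
rank(x): 5->2, 6->3, 14->5, 3->1, 15->6, 9->4
rank(y): 8->3, 2->2, 14->6, 12->5, 11->4, 1->1
Step 2: d_i = R_x(i) - R_y(i); compute d_i^2.
  (2-3)^2=1, (3-2)^2=1, (5-6)^2=1, (1-5)^2=16, (6-4)^2=4, (4-1)^2=9
sum(d^2) = 32.
Step 3: rho = 1 - 6*32 / (6*(6^2 - 1)) = 1 - 192/210 = 0.085714.
Step 4: Under H0, t = rho * sqrt((n-2)/(1-rho^2)) = 0.1721 ~ t(4).
Step 5: Two-sided p-value from the t-distribution with 4 df = 0.871743.
Step 6: alpha = 0.05. fail to reject H0.

rho = 0.0857, p = 0.871743, fail to reject H0 at alpha = 0.05.


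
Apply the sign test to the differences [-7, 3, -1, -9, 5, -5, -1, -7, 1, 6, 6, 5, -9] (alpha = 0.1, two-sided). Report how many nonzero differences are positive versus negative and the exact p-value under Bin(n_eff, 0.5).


Step 1: Discard zero differences. Original n = 13; n_eff = number of nonzero differences = 13.
Nonzero differences (with sign): -7, +3, -1, -9, +5, -5, -1, -7, +1, +6, +6, +5, -9
Step 2: Count signs: positive = 6, negative = 7.
Step 3: Under H0: P(positive) = 0.5, so the number of positives S ~ Bin(13, 0.5).
Step 4: Two-sided exact p-value = sum of Bin(13,0.5) probabilities at or below the observed probability = 1.000000.
Step 5: alpha = 0.1. fail to reject H0.

n_eff = 13, pos = 6, neg = 7, p = 1.000000, fail to reject H0.


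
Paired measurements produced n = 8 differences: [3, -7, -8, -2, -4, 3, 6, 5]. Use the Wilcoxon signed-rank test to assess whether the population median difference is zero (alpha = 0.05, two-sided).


Step 1: Drop any zero differences (none here) and take |d_i|.
|d| = [3, 7, 8, 2, 4, 3, 6, 5]
Step 2: Midrank |d_i| (ties get averaged ranks).
ranks: |3|->2.5, |7|->7, |8|->8, |2|->1, |4|->4, |3|->2.5, |6|->6, |5|->5
Step 3: Attach original signs; sum ranks with positive sign and with negative sign.
W+ = 2.5 + 2.5 + 6 + 5 = 16
W- = 7 + 8 + 1 + 4 = 20
(Check: W+ + W- = 36 should equal n(n+1)/2 = 36.)
Step 4: Test statistic W = min(W+, W-) = 16.
Step 5: Ties in |d|, so use the tie-corrected normal approximation.
        E[W] = n(n+1)/4 = 8*9/4 = 18.
        Tie groups: |d|=3 (t=2); sum(t^3 - t) = 6.
        Var[W] = n(n+1)(2n+1)/24 - sum(t^3-t)/48 = 1224/24 - 6/48 = 50.875.
        z = (W - E[W]) / sqrt(Var[W]) = (16 - 18) / 7.1327 = -0.2804.
        Two-sided p = 2*Phi(z) = 0.779171.
Step 6: alpha = 0.05. fail to reject H0.

W+ = 16, W- = 20, W = min = 16, p = 0.779171, fail to reject H0.


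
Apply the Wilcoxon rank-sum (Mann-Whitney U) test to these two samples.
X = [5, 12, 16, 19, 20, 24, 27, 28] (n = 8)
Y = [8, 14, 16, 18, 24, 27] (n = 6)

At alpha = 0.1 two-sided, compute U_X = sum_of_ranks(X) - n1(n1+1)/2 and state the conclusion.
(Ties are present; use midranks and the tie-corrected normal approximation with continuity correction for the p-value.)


Step 1: Combine and sort all 14 observations; assign midranks.
sorted (value, group): (5,X), (8,Y), (12,X), (14,Y), (16,X), (16,Y), (18,Y), (19,X), (20,X), (24,X), (24,Y), (27,X), (27,Y), (28,X)
ranks: 5->1, 8->2, 12->3, 14->4, 16->5.5, 16->5.5, 18->7, 19->8, 20->9, 24->10.5, 24->10.5, 27->12.5, 27->12.5, 28->14
Step 2: Rank sum for X: R1 = 1 + 3 + 5.5 + 8 + 9 + 10.5 + 12.5 + 14 = 63.5.
Step 3: U_X = R1 - n1(n1+1)/2 = 63.5 - 8*9/2 = 63.5 - 36 = 27.5.
       U_Y = n1*n2 - U_X = 48 - 27.5 = 20.5.
Step 4: Ties are present, so use the tie-corrected normal approximation (with continuity correction) for the p-value.
Step 5: p-value = 0.697586; compare to alpha = 0.1. fail to reject H0.

U_X = 27.5, p = 0.697586, fail to reject H0 at alpha = 0.1.


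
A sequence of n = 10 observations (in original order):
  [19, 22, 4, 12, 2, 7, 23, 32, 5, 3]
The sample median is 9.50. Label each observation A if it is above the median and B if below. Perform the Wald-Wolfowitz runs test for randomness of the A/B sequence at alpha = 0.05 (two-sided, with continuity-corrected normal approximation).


Step 1: Compute median = 9.50; label A = above, B = below.
Labels in order: AABABBAABB  (n_A = 5, n_B = 5)
Step 2: Count runs R = 6.
Step 3: Under H0 (random ordering), E[R] = 2*n_A*n_B/(n_A+n_B) + 1 = 2*5*5/10 + 1 = 6.0000.
        Var[R] = 2*n_A*n_B*(2*n_A*n_B - n_A - n_B) / ((n_A+n_B)^2 * (n_A+n_B-1)) = 2000/900 = 2.2222.
        SD[R] = 1.4907.
Step 4: R = E[R], so z = 0 with no continuity correction.
Step 5: Two-sided p-value via normal approximation = 2*(1 - Phi(|z|)) = 1.000000.
Step 6: alpha = 0.05. fail to reject H0.

R = 6, z = 0.0000, p = 1.000000, fail to reject H0.


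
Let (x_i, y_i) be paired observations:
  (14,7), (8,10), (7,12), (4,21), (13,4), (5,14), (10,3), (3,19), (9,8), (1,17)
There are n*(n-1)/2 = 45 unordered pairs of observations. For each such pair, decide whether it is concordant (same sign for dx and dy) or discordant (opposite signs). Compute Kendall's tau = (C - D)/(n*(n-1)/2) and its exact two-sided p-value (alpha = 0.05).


Step 1: Enumerate the 45 unordered pairs (i,j) with i<j and classify each by sign(x_j-x_i) * sign(y_j-y_i).
  (1,2):dx=-6,dy=+3->D; (1,3):dx=-7,dy=+5->D; (1,4):dx=-10,dy=+14->D; (1,5):dx=-1,dy=-3->C
  (1,6):dx=-9,dy=+7->D; (1,7):dx=-4,dy=-4->C; (1,8):dx=-11,dy=+12->D; (1,9):dx=-5,dy=+1->D
  (1,10):dx=-13,dy=+10->D; (2,3):dx=-1,dy=+2->D; (2,4):dx=-4,dy=+11->D; (2,5):dx=+5,dy=-6->D
  (2,6):dx=-3,dy=+4->D; (2,7):dx=+2,dy=-7->D; (2,8):dx=-5,dy=+9->D; (2,9):dx=+1,dy=-2->D
  (2,10):dx=-7,dy=+7->D; (3,4):dx=-3,dy=+9->D; (3,5):dx=+6,dy=-8->D; (3,6):dx=-2,dy=+2->D
  (3,7):dx=+3,dy=-9->D; (3,8):dx=-4,dy=+7->D; (3,9):dx=+2,dy=-4->D; (3,10):dx=-6,dy=+5->D
  (4,5):dx=+9,dy=-17->D; (4,6):dx=+1,dy=-7->D; (4,7):dx=+6,dy=-18->D; (4,8):dx=-1,dy=-2->C
  (4,9):dx=+5,dy=-13->D; (4,10):dx=-3,dy=-4->C; (5,6):dx=-8,dy=+10->D; (5,7):dx=-3,dy=-1->C
  (5,8):dx=-10,dy=+15->D; (5,9):dx=-4,dy=+4->D; (5,10):dx=-12,dy=+13->D; (6,7):dx=+5,dy=-11->D
  (6,8):dx=-2,dy=+5->D; (6,9):dx=+4,dy=-6->D; (6,10):dx=-4,dy=+3->D; (7,8):dx=-7,dy=+16->D
  (7,9):dx=-1,dy=+5->D; (7,10):dx=-9,dy=+14->D; (8,9):dx=+6,dy=-11->D; (8,10):dx=-2,dy=-2->C
  (9,10):dx=-8,dy=+9->D
Step 2: C = 6, D = 39, total pairs = 45.
Step 3: tau = (C - D)/(n(n-1)/2) = (6 - 39)/45 = -0.733333.
Step 4: Exact two-sided p-value (enumerate n! = 3628800 permutations of y under H0): p = 0.002213.
Step 5: alpha = 0.05. reject H0.

tau_b = -0.7333 (C=6, D=39), p = 0.002213, reject H0.


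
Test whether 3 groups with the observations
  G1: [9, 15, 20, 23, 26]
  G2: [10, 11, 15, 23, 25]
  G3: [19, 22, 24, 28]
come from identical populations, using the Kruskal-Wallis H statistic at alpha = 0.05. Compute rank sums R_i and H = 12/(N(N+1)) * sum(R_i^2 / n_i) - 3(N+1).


Step 1: Combine all N = 14 observations and assign midranks.
sorted (value, group, rank): (9,G1,1), (10,G2,2), (11,G2,3), (15,G1,4.5), (15,G2,4.5), (19,G3,6), (20,G1,7), (22,G3,8), (23,G1,9.5), (23,G2,9.5), (24,G3,11), (25,G2,12), (26,G1,13), (28,G3,14)
Step 2: Sum ranks within each group.
R_1 = 35 (n_1 = 5)
R_2 = 31 (n_2 = 5)
R_3 = 39 (n_3 = 4)
Step 3: H = 12/(N(N+1)) * sum(R_i^2/n_i) - 3(N+1)
     = 12/(14*15) * (35^2/5 + 31^2/5 + 39^2/4) - 3*15
     = 0.057143 * 817.45 - 45
     = 1.711429.
Step 4: Ties present; correction factor C = 1 - 12/(14^3 - 14) = 0.995604. Corrected H = 1.711429 / 0.995604 = 1.718985.
Step 5: Under H0, H ~ chi^2(2); p-value = 0.423377.
Step 6: alpha = 0.05. fail to reject H0.

H = 1.7190, df = 2, p = 0.423377, fail to reject H0.


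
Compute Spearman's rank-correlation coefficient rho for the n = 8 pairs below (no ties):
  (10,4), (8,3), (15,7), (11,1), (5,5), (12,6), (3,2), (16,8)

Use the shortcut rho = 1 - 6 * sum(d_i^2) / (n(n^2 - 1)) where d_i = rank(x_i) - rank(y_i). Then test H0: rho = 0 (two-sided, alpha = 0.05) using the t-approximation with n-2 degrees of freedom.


Step 1: Rank x and y separately (midranks; no ties here).
rank(x): 10->4, 8->3, 15->7, 11->5, 5->2, 12->6, 3->1, 16->8
rank(y): 4->4, 3->3, 7->7, 1->1, 5->5, 6->6, 2->2, 8->8
Step 2: d_i = R_x(i) - R_y(i); compute d_i^2.
  (4-4)^2=0, (3-3)^2=0, (7-7)^2=0, (5-1)^2=16, (2-5)^2=9, (6-6)^2=0, (1-2)^2=1, (8-8)^2=0
sum(d^2) = 26.
Step 3: rho = 1 - 6*26 / (8*(8^2 - 1)) = 1 - 156/504 = 0.690476.
Step 4: Under H0, t = rho * sqrt((n-2)/(1-rho^2)) = 2.3382 ~ t(6).
Step 5: Two-sided p-value from the t-distribution with 6 df = 0.057990.
Step 6: alpha = 0.05. fail to reject H0.

rho = 0.6905, p = 0.057990, fail to reject H0 at alpha = 0.05.


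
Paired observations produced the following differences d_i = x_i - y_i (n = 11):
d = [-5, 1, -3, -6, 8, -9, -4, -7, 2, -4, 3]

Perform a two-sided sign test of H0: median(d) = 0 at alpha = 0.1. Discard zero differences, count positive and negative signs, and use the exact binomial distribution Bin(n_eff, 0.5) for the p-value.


Step 1: Discard zero differences. Original n = 11; n_eff = number of nonzero differences = 11.
Nonzero differences (with sign): -5, +1, -3, -6, +8, -9, -4, -7, +2, -4, +3
Step 2: Count signs: positive = 4, negative = 7.
Step 3: Under H0: P(positive) = 0.5, so the number of positives S ~ Bin(11, 0.5).
Step 4: Two-sided exact p-value = sum of Bin(11,0.5) probabilities at or below the observed probability = 0.548828.
Step 5: alpha = 0.1. fail to reject H0.

n_eff = 11, pos = 4, neg = 7, p = 0.548828, fail to reject H0.


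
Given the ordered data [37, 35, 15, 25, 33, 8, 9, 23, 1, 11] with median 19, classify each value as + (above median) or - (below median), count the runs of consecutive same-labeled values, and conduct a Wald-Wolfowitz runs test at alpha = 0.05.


Step 1: Compute median = 19; label A = above, B = below.
Labels in order: AABAABBABB  (n_A = 5, n_B = 5)
Step 2: Count runs R = 6.
Step 3: Under H0 (random ordering), E[R] = 2*n_A*n_B/(n_A+n_B) + 1 = 2*5*5/10 + 1 = 6.0000.
        Var[R] = 2*n_A*n_B*(2*n_A*n_B - n_A - n_B) / ((n_A+n_B)^2 * (n_A+n_B-1)) = 2000/900 = 2.2222.
        SD[R] = 1.4907.
Step 4: R = E[R], so z = 0 with no continuity correction.
Step 5: Two-sided p-value via normal approximation = 2*(1 - Phi(|z|)) = 1.000000.
Step 6: alpha = 0.05. fail to reject H0.

R = 6, z = 0.0000, p = 1.000000, fail to reject H0.


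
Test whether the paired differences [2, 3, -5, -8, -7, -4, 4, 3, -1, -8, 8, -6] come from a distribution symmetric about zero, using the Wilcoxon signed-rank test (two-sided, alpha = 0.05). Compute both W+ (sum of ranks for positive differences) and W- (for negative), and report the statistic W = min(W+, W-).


Step 1: Drop any zero differences (none here) and take |d_i|.
|d| = [2, 3, 5, 8, 7, 4, 4, 3, 1, 8, 8, 6]
Step 2: Midrank |d_i| (ties get averaged ranks).
ranks: |2|->2, |3|->3.5, |5|->7, |8|->11, |7|->9, |4|->5.5, |4|->5.5, |3|->3.5, |1|->1, |8|->11, |8|->11, |6|->8
Step 3: Attach original signs; sum ranks with positive sign and with negative sign.
W+ = 2 + 3.5 + 5.5 + 3.5 + 11 = 25.5
W- = 7 + 11 + 9 + 5.5 + 1 + 11 + 8 = 52.5
(Check: W+ + W- = 78 should equal n(n+1)/2 = 78.)
Step 4: Test statistic W = min(W+, W-) = 25.5.
Step 5: Ties in |d|, so use the tie-corrected normal approximation.
        E[W] = n(n+1)/4 = 12*13/4 = 39.
        Tie groups: |d|=3 (t=2), |d|=4 (t=2), |d|=8 (t=3); sum(t^3 - t) = 36.
        Var[W] = n(n+1)(2n+1)/24 - sum(t^3-t)/48 = 3900/24 - 36/48 = 161.75.
        z = (W - E[W]) / sqrt(Var[W]) = (25.5 - 39) / 12.7181 = -1.0615.
        Two-sided p = 2*Phi(z) = 0.288472.
Step 6: alpha = 0.05. fail to reject H0.

W+ = 25.5, W- = 52.5, W = min = 25.5, p = 0.288472, fail to reject H0.


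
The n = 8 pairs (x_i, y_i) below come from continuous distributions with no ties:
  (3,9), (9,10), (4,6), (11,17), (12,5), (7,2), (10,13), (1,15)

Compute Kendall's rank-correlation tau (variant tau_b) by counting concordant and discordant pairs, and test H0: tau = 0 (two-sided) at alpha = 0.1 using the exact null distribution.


Step 1: Enumerate the 28 unordered pairs (i,j) with i<j and classify each by sign(x_j-x_i) * sign(y_j-y_i).
  (1,2):dx=+6,dy=+1->C; (1,3):dx=+1,dy=-3->D; (1,4):dx=+8,dy=+8->C; (1,5):dx=+9,dy=-4->D
  (1,6):dx=+4,dy=-7->D; (1,7):dx=+7,dy=+4->C; (1,8):dx=-2,dy=+6->D; (2,3):dx=-5,dy=-4->C
  (2,4):dx=+2,dy=+7->C; (2,5):dx=+3,dy=-5->D; (2,6):dx=-2,dy=-8->C; (2,7):dx=+1,dy=+3->C
  (2,8):dx=-8,dy=+5->D; (3,4):dx=+7,dy=+11->C; (3,5):dx=+8,dy=-1->D; (3,6):dx=+3,dy=-4->D
  (3,7):dx=+6,dy=+7->C; (3,8):dx=-3,dy=+9->D; (4,5):dx=+1,dy=-12->D; (4,6):dx=-4,dy=-15->C
  (4,7):dx=-1,dy=-4->C; (4,8):dx=-10,dy=-2->C; (5,6):dx=-5,dy=-3->C; (5,7):dx=-2,dy=+8->D
  (5,8):dx=-11,dy=+10->D; (6,7):dx=+3,dy=+11->C; (6,8):dx=-6,dy=+13->D; (7,8):dx=-9,dy=+2->D
Step 2: C = 14, D = 14, total pairs = 28.
Step 3: tau = (C - D)/(n(n-1)/2) = (14 - 14)/28 = 0.000000.
Step 4: Exact two-sided p-value (enumerate n! = 40320 permutations of y under H0): p = 1.000000.
Step 5: alpha = 0.1. fail to reject H0.

tau_b = 0.0000 (C=14, D=14), p = 1.000000, fail to reject H0.


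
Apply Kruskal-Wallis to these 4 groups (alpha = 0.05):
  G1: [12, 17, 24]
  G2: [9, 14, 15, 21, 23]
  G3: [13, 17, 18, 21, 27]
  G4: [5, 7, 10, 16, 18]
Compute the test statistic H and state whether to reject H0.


Step 1: Combine all N = 18 observations and assign midranks.
sorted (value, group, rank): (5,G4,1), (7,G4,2), (9,G2,3), (10,G4,4), (12,G1,5), (13,G3,6), (14,G2,7), (15,G2,8), (16,G4,9), (17,G1,10.5), (17,G3,10.5), (18,G3,12.5), (18,G4,12.5), (21,G2,14.5), (21,G3,14.5), (23,G2,16), (24,G1,17), (27,G3,18)
Step 2: Sum ranks within each group.
R_1 = 32.5 (n_1 = 3)
R_2 = 48.5 (n_2 = 5)
R_3 = 61.5 (n_3 = 5)
R_4 = 28.5 (n_4 = 5)
Step 3: H = 12/(N(N+1)) * sum(R_i^2/n_i) - 3(N+1)
     = 12/(18*19) * (32.5^2/3 + 48.5^2/5 + 61.5^2/5 + 28.5^2/5) - 3*19
     = 0.035088 * 1741.43 - 57
     = 4.102924.
Step 4: Ties present; correction factor C = 1 - 18/(18^3 - 18) = 0.996904. Corrected H = 4.102924 / 0.996904 = 4.115666.
Step 5: Under H0, H ~ chi^2(3); p-value = 0.249242.
Step 6: alpha = 0.05. fail to reject H0.

H = 4.1157, df = 3, p = 0.249242, fail to reject H0.


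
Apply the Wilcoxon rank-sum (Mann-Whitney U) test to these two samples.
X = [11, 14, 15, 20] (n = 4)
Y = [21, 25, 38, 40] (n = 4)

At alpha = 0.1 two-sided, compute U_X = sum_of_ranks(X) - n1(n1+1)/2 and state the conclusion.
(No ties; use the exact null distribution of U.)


Step 1: Combine and sort all 8 observations; assign midranks.
sorted (value, group): (11,X), (14,X), (15,X), (20,X), (21,Y), (25,Y), (38,Y), (40,Y)
ranks: 11->1, 14->2, 15->3, 20->4, 21->5, 25->6, 38->7, 40->8
Step 2: Rank sum for X: R1 = 1 + 2 + 3 + 4 = 10.
Step 3: U_X = R1 - n1(n1+1)/2 = 10 - 4*5/2 = 10 - 10 = 0.
       U_Y = n1*n2 - U_X = 16 - 0 = 16.
Step 4: No ties, so the exact null distribution of U (based on enumerating the C(8,4) = 70 equally likely rank assignments) gives the two-sided p-value.
Step 5: p-value = 0.028571; compare to alpha = 0.1. reject H0.

U_X = 0, p = 0.028571, reject H0 at alpha = 0.1.


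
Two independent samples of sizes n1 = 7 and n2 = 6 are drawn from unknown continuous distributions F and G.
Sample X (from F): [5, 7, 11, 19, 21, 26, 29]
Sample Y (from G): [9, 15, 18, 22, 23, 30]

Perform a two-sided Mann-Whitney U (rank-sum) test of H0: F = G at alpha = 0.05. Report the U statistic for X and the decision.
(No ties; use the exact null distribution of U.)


Step 1: Combine and sort all 13 observations; assign midranks.
sorted (value, group): (5,X), (7,X), (9,Y), (11,X), (15,Y), (18,Y), (19,X), (21,X), (22,Y), (23,Y), (26,X), (29,X), (30,Y)
ranks: 5->1, 7->2, 9->3, 11->4, 15->5, 18->6, 19->7, 21->8, 22->9, 23->10, 26->11, 29->12, 30->13
Step 2: Rank sum for X: R1 = 1 + 2 + 4 + 7 + 8 + 11 + 12 = 45.
Step 3: U_X = R1 - n1(n1+1)/2 = 45 - 7*8/2 = 45 - 28 = 17.
       U_Y = n1*n2 - U_X = 42 - 17 = 25.
Step 4: No ties, so the exact null distribution of U (based on enumerating the C(13,7) = 1716 equally likely rank assignments) gives the two-sided p-value.
Step 5: p-value = 0.628205; compare to alpha = 0.05. fail to reject H0.

U_X = 17, p = 0.628205, fail to reject H0 at alpha = 0.05.


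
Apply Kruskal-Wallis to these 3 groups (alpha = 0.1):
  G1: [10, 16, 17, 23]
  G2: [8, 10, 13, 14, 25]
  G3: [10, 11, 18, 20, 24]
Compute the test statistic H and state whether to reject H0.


Step 1: Combine all N = 14 observations and assign midranks.
sorted (value, group, rank): (8,G2,1), (10,G1,3), (10,G2,3), (10,G3,3), (11,G3,5), (13,G2,6), (14,G2,7), (16,G1,8), (17,G1,9), (18,G3,10), (20,G3,11), (23,G1,12), (24,G3,13), (25,G2,14)
Step 2: Sum ranks within each group.
R_1 = 32 (n_1 = 4)
R_2 = 31 (n_2 = 5)
R_3 = 42 (n_3 = 5)
Step 3: H = 12/(N(N+1)) * sum(R_i^2/n_i) - 3(N+1)
     = 12/(14*15) * (32^2/4 + 31^2/5 + 42^2/5) - 3*15
     = 0.057143 * 801 - 45
     = 0.771429.
Step 4: Ties present; correction factor C = 1 - 24/(14^3 - 14) = 0.991209. Corrected H = 0.771429 / 0.991209 = 0.778271.
Step 5: Under H0, H ~ chi^2(2); p-value = 0.677643.
Step 6: alpha = 0.1. fail to reject H0.

H = 0.7783, df = 2, p = 0.677643, fail to reject H0.


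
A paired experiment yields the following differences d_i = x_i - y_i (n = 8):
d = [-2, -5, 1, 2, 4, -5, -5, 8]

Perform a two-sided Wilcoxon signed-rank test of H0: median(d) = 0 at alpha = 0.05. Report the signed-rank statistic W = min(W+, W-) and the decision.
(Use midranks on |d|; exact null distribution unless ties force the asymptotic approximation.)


Step 1: Drop any zero differences (none here) and take |d_i|.
|d| = [2, 5, 1, 2, 4, 5, 5, 8]
Step 2: Midrank |d_i| (ties get averaged ranks).
ranks: |2|->2.5, |5|->6, |1|->1, |2|->2.5, |4|->4, |5|->6, |5|->6, |8|->8
Step 3: Attach original signs; sum ranks with positive sign and with negative sign.
W+ = 1 + 2.5 + 4 + 8 = 15.5
W- = 2.5 + 6 + 6 + 6 = 20.5
(Check: W+ + W- = 36 should equal n(n+1)/2 = 36.)
Step 4: Test statistic W = min(W+, W-) = 15.5.
Step 5: Ties in |d|, so use the tie-corrected normal approximation.
        E[W] = n(n+1)/4 = 8*9/4 = 18.
        Tie groups: |d|=2 (t=2), |d|=5 (t=3); sum(t^3 - t) = 30.
        Var[W] = n(n+1)(2n+1)/24 - sum(t^3-t)/48 = 1224/24 - 30/48 = 50.375.
        z = (W - E[W]) / sqrt(Var[W]) = (15.5 - 18) / 7.0975 = -0.3522.
        Two-sided p = 2*Phi(z) = 0.724662.
Step 6: alpha = 0.05. fail to reject H0.

W+ = 15.5, W- = 20.5, W = min = 15.5, p = 0.724662, fail to reject H0.
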